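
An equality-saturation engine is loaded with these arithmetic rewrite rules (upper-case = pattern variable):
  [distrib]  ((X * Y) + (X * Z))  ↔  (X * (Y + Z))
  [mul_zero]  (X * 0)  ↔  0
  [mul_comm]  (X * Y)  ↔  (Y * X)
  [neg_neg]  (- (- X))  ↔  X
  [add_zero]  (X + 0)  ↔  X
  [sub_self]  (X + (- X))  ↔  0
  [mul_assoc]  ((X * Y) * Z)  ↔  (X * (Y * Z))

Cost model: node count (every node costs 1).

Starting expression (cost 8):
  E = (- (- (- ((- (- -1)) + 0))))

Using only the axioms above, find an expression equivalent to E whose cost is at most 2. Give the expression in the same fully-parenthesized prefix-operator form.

(- -1)   [cost 2]

step 1: neg_neg (→) rewrites (- (- (- ((- (- -1)) + 0)))) into (- ((- (- -1)) + 0))
step 2: add_zero (→) rewrites ((- (- -1)) + 0) into (- (- -1)), now (- (- (- -1)))
step 3: neg_neg (→) rewrites (- (- (- -1))) into (- -1), reaching cost 2 (bound 2)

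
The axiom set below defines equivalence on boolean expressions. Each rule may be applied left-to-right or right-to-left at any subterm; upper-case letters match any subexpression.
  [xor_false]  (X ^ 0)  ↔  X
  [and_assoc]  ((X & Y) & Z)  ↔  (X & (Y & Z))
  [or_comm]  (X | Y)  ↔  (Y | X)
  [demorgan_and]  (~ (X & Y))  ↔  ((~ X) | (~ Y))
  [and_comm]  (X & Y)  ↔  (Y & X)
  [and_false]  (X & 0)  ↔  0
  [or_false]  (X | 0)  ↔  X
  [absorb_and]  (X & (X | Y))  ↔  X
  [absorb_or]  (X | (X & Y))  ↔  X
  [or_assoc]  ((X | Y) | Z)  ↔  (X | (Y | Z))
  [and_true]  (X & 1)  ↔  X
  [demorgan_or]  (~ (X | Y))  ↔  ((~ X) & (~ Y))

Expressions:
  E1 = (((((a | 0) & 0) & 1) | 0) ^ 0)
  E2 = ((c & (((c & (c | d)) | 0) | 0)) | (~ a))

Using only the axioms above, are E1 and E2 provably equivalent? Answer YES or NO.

All listed rules preserve value, hence provable equivalence implies equal values everywhere; look for a separating assignment.
a=0, c=0, d=0 gives E1 ↦ 0, E2 ↦ 1; values differ ⇒ not provably equivalent.

NO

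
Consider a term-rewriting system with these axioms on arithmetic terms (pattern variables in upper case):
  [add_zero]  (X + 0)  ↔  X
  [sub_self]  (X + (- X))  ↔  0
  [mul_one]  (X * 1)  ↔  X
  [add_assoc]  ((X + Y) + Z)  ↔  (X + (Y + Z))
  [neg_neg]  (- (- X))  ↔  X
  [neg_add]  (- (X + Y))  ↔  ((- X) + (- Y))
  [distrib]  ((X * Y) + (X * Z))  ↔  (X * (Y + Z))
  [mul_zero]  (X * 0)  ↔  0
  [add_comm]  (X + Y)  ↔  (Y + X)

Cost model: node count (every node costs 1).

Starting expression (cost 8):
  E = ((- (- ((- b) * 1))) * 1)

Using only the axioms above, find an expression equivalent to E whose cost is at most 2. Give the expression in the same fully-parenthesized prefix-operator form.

(- b)   [cost 2]

1. [neg_neg →] (- (- ((- b) * 1)))  →  ((- b) * 1);  E = (((- b) * 1) * 1)
2. [mul_one →] ((- b) * 1)  →  (- b);  E = ((- b) * 1)
3. [mul_one →] ((- b) * 1)  →  (- b);  cost 2 ≤ 2, done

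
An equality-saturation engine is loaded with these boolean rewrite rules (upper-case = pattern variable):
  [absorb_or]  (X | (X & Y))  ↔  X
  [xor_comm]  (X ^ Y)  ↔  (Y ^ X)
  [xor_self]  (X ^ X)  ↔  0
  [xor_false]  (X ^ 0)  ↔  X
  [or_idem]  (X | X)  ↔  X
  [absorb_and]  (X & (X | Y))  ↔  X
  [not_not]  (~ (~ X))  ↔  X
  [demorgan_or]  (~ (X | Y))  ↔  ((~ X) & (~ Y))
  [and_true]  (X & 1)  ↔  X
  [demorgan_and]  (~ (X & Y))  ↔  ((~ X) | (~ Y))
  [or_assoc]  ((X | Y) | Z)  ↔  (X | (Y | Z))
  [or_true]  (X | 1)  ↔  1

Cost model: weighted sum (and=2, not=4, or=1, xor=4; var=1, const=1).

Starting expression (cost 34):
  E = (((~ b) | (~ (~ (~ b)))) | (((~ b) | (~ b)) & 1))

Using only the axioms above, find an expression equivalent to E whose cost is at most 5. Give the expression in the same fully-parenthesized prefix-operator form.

step 1: not_not (→) rewrites (~ (~ b)) into b, now (((~ b) | (~ b)) | (((~ b) | (~ b)) & 1))
step 2: absorb_or (→) rewrites (((~ b) | (~ b)) | (((~ b) | (~ b)) & 1)) into ((~ b) | (~ b))
step 3: or_idem (→) rewrites ((~ b) | (~ b)) into (~ b), reaching cost 5 (bound 5)

(~ b)   [cost 5]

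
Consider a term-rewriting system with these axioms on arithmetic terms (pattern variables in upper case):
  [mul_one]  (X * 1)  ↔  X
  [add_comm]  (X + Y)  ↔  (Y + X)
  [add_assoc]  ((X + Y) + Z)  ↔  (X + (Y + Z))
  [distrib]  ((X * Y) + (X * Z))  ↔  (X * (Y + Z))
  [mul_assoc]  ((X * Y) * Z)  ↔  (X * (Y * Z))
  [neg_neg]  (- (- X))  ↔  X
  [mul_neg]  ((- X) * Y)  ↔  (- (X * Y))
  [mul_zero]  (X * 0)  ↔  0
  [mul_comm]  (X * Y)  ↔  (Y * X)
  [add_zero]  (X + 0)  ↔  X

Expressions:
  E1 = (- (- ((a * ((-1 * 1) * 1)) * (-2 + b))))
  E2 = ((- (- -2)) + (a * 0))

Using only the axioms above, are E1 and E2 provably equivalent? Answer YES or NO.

NO

All listed rules preserve value, hence provable equivalence implies equal values everywhere; look for a separating assignment.
a=0, b=0 gives E1 ↦ 0, E2 ↦ -2; values differ ⇒ not provably equivalent.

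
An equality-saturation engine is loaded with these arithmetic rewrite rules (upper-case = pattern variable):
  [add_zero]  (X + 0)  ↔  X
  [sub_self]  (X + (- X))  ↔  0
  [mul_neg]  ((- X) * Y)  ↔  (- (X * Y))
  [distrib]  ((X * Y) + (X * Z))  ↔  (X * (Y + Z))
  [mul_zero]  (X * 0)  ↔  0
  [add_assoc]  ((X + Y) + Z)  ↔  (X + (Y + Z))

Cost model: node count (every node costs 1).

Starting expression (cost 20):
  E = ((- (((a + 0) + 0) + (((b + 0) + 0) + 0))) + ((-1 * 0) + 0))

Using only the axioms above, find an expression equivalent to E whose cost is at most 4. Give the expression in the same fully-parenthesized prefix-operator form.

(1) ((b + 0) + 0)  =[add_zero →]=  (b + 0)    ⊢ ((- (((a + 0) + 0) + ((b + 0) + 0))) + ((-1 * 0) + 0))
(2) (a + 0)  =[add_zero →]=  a    ⊢ ((- ((a + 0) + ((b + 0) + 0))) + ((-1 * 0) + 0))
(3) (b + 0)  =[add_zero →]=  b    ⊢ ((- ((a + 0) + (b + 0))) + ((-1 * 0) + 0))
(4) ((-1 * 0) + 0)  =[add_zero →]=  (-1 * 0)    ⊢ ((- ((a + 0) + (b + 0))) + (-1 * 0))
(5) (b + 0)  =[add_zero →]=  b    ⊢ ((- ((a + 0) + b)) + (-1 * 0))
(6) (-1 * 0)  =[mul_zero →]=  0    ⊢ ((- ((a + 0) + b)) + 0)
(7) ((- ((a + 0) + b)) + 0)  =[add_zero →]=  (- ((a + 0) + b))
(8) (a + 0)  =[add_zero →]=  a    ⊢ cost 4, within 4

(- (a + b))   [cost 4]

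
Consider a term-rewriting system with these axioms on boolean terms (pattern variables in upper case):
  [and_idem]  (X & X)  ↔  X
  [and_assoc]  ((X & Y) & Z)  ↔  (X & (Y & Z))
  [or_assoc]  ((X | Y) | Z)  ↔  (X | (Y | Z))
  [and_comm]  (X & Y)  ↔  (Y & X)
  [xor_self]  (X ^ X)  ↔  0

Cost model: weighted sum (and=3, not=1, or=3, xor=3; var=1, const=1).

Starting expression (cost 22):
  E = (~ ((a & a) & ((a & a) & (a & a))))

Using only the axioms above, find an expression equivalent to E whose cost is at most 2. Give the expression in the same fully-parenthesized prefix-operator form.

(~ a)   [cost 2]

step 1: and_idem (→) rewrites ((a & a) & (a & a)) into (a & a), now (~ ((a & a) & (a & a)))
step 2: and_idem (→) rewrites ((a & a) & (a & a)) into (a & a), now (~ (a & a))
step 3: and_idem (→) rewrites (a & a) into a, reaching cost 2 (bound 2)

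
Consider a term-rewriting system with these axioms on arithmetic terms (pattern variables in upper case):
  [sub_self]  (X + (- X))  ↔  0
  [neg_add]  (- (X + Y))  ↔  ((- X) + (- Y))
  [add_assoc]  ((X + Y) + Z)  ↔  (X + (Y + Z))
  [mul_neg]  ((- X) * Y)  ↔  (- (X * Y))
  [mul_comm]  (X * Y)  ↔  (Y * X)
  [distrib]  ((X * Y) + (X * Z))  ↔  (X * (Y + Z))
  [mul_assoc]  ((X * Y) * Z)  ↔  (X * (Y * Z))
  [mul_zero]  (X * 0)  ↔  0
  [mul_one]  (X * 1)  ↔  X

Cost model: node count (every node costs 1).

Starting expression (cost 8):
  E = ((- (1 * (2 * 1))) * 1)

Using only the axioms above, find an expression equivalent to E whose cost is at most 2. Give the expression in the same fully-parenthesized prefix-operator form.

step 1: mul_one (→) rewrites ((- (1 * (2 * 1))) * 1) into (- (1 * (2 * 1)))
step 2: mul_one (→) rewrites (2 * 1) into 2, now (- (1 * 2))
step 3: mul_comm (→) rewrites (1 * 2) into (2 * 1), now (- (2 * 1))
step 4: mul_one (→) rewrites (2 * 1) into 2, reaching cost 2 (bound 2)

(- 2)   [cost 2]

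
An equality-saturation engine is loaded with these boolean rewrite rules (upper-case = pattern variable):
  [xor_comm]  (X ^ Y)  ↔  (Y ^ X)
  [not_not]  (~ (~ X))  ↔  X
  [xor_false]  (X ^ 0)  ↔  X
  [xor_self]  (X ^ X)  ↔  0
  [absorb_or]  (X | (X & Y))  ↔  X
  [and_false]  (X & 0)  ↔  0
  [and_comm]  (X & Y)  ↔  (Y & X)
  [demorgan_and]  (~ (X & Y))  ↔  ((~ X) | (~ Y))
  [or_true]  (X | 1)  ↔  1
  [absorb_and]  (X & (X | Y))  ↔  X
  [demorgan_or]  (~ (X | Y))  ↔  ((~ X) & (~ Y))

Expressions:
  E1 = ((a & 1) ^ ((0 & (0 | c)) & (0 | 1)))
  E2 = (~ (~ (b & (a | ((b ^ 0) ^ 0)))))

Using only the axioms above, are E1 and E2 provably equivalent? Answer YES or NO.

Every axiom is a valid identity, so a rewrite proof would force E1 and E2 to agree under every assignment.
At a=0, b=1, c=0: E1 = 0 but E2 = 1; they differ, so no derivation exists.

NO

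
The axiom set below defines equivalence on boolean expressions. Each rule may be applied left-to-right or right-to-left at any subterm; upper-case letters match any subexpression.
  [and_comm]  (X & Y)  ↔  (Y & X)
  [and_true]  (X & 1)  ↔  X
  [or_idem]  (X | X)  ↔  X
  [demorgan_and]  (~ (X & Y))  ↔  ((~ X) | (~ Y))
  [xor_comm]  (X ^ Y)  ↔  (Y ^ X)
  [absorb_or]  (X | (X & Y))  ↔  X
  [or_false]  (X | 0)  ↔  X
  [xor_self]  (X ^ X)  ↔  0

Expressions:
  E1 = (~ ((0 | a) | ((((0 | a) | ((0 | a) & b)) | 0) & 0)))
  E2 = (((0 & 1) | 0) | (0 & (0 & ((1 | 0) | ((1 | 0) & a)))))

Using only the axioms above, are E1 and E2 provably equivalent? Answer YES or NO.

NO

All listed rules preserve value, hence provable equivalence implies equal values everywhere; look for a separating assignment.
a=0, b=0 gives E1 ↦ 1, E2 ↦ 0; values differ ⇒ not provably equivalent.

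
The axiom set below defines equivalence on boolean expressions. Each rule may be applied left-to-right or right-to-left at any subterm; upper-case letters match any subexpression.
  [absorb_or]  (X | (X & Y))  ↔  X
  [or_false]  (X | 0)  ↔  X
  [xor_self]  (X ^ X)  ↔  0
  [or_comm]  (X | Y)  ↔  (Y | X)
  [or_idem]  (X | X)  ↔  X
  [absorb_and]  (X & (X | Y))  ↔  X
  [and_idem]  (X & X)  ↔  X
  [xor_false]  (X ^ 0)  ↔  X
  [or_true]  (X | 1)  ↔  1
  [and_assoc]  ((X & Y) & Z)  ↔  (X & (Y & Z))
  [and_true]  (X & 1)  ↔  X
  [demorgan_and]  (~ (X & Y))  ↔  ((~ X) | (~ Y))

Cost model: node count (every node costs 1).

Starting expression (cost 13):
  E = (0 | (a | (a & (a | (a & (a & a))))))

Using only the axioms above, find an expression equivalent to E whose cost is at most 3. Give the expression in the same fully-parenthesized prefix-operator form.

1. [and_idem →] (a & a)  →  a;  E = (0 | (a | (a & (a | (a & a)))))
2. [absorb_or →] (a | (a & a))  →  a;  E = (0 | (a | (a & a)))
3. [absorb_or →] (a | (a & a))  →  a;  cost 3 ≤ 3, done

(0 | a)   [cost 3]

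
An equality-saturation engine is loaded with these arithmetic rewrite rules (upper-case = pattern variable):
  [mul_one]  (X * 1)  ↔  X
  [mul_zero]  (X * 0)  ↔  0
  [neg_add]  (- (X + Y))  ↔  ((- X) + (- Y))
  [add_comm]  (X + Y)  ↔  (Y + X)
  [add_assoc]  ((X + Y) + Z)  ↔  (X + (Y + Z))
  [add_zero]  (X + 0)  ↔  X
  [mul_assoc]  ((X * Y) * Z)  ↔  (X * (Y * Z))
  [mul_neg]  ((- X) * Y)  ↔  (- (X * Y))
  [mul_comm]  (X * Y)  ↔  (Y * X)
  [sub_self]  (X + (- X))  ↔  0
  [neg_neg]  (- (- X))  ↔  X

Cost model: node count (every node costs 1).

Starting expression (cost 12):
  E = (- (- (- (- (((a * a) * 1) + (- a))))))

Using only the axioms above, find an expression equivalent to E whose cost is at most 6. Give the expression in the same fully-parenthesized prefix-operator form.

((a * a) + (- a))   [cost 6]

1. [mul_one →] ((a * a) * 1)  →  (a * a);  E = (- (- (- (- ((a * a) + (- a))))))
2. [neg_neg →] (- (- ((a * a) + (- a))))  →  ((a * a) + (- a));  E = (- (- ((a * a) + (- a))))
3. [neg_neg →] (- (- ((a * a) + (- a))))  →  ((a * a) + (- a));  cost 6 ≤ 6, done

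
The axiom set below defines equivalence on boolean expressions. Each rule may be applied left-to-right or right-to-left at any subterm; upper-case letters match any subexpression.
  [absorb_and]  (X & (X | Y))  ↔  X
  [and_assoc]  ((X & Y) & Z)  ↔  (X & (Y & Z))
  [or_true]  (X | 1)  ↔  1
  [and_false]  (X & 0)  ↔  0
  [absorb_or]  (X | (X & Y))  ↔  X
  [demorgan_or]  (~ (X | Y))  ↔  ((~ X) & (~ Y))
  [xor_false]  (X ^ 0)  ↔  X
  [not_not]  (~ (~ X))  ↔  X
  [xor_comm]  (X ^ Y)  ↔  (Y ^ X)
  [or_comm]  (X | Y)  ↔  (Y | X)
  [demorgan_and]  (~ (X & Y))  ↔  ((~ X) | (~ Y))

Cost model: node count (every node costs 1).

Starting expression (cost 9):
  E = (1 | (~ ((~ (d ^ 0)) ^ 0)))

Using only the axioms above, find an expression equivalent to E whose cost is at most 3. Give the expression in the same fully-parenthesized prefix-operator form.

(1 | d)   [cost 3]

step 1: xor_false (→) rewrites ((~ (d ^ 0)) ^ 0) into (~ (d ^ 0)), now (1 | (~ (~ (d ^ 0))))
step 2: not_not (→) rewrites (~ (~ (d ^ 0))) into (d ^ 0), now (1 | (d ^ 0))
step 3: xor_false (→) rewrites (d ^ 0) into d, reaching cost 3 (bound 3)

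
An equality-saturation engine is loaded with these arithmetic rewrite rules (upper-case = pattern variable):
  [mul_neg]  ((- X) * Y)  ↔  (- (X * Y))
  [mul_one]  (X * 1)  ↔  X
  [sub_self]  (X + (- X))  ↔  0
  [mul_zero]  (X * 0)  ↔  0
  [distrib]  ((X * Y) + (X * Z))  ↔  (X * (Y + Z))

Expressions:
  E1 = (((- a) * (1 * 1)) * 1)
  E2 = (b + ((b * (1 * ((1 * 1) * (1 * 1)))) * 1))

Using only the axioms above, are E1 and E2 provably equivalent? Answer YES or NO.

NO

The axioms are sound identities: if E1 ↔* E2 then E1 and E2 evaluate identically under any assignment.
Under a=0, b=1: E1 evaluates to 0, E2 to 2. Distinct ⇒ no rewrite sequence connects them.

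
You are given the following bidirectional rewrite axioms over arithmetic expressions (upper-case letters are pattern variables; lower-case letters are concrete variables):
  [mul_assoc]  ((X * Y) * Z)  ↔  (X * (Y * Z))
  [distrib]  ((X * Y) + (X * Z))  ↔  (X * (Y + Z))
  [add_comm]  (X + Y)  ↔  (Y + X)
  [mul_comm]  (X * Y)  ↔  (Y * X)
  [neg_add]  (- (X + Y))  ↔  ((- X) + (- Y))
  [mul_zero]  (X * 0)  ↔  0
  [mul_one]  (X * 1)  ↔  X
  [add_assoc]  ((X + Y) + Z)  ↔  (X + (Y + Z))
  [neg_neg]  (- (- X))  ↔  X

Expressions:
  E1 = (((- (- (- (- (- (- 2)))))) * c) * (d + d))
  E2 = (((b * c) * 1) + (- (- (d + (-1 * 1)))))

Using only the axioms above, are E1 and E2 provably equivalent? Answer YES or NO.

NO

The axioms are sound identities: if E1 ↔* E2 then E1 and E2 evaluate identically under any assignment.
Under b=0, c=0, d=0: E1 evaluates to 0, E2 to -1. Distinct ⇒ no rewrite sequence connects them.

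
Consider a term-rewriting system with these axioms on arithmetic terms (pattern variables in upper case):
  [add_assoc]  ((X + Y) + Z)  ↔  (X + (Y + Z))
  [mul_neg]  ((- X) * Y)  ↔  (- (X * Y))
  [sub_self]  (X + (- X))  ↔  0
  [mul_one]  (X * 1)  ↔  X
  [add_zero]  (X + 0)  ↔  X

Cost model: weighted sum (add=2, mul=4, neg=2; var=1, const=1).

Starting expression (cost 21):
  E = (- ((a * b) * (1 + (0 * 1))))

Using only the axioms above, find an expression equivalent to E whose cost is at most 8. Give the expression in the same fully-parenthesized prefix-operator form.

1. [mul_one →] (0 * 1)  →  0;  E = (- ((a * b) * (1 + 0)))
2. [add_zero →] (1 + 0)  →  1;  E = (- ((a * b) * 1))
3. [mul_one →] ((a * b) * 1)  →  (a * b);  cost 8 ≤ 8, done

(- (a * b))   [cost 8]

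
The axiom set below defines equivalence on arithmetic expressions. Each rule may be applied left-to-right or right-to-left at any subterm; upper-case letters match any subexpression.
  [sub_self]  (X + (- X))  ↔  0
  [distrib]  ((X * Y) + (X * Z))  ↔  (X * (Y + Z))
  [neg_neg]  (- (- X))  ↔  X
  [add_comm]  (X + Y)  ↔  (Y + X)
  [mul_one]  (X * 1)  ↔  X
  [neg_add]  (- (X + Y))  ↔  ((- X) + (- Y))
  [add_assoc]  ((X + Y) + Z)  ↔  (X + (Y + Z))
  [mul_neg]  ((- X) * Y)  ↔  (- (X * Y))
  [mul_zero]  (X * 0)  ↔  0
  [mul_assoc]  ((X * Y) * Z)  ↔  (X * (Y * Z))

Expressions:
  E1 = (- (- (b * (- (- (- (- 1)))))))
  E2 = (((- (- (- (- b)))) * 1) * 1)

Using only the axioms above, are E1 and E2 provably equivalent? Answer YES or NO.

step 1: neg_neg (→) rewrites (- (- 1)) into 1, now (- (- (b * (- (- 1)))))
step 2: neg_neg (→) rewrites (- (- (b * (- (- 1))))) into (b * (- (- 1)))
step 3: neg_neg (→) rewrites (- (- 1)) into 1, now (b * 1)
step 4: neg_neg (←) rewrites b into (- (- b)), now ((- (- b)) * 1)
step 5: neg_neg (←) rewrites (- (- b)) into (- (- (- (- b)))), now ((- (- (- (- b)))) * 1)
step 6: mul_one (←) rewrites ((- (- (- (- b)))) * 1) into (((- (- (- (- b)))) * 1) * 1), which is E2

YES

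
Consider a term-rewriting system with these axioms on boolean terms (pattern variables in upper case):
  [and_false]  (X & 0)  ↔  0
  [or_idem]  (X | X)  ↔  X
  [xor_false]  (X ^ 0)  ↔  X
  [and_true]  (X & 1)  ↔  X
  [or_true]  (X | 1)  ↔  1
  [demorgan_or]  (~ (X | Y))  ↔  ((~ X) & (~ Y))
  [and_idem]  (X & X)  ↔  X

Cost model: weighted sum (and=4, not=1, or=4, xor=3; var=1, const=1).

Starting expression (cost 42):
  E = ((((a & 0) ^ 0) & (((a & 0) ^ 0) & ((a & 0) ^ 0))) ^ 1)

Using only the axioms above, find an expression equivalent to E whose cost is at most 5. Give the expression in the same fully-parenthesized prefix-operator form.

(0 ^ 1)   [cost 5]

step 1: and_idem (→) rewrites (((a & 0) ^ 0) & ((a & 0) ^ 0)) into ((a & 0) ^ 0), now ((((a & 0) ^ 0) & ((a & 0) ^ 0)) ^ 1)
step 2: and_idem (→) rewrites (((a & 0) ^ 0) & ((a & 0) ^ 0)) into ((a & 0) ^ 0), now (((a & 0) ^ 0) ^ 1)
step 3: xor_false (→) rewrites ((a & 0) ^ 0) into (a & 0), now ((a & 0) ^ 1)
step 4: and_false (→) rewrites (a & 0) into 0, reaching cost 5 (bound 5)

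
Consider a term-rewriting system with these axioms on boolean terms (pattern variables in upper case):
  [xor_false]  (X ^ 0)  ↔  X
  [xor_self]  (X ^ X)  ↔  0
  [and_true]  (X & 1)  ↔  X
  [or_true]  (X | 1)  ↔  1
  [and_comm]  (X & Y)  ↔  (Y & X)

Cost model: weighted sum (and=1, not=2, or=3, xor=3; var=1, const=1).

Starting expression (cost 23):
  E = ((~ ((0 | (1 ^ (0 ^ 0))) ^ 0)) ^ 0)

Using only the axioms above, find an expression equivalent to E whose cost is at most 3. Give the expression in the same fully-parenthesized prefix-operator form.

(~ 1)   [cost 3]

1. [xor_false →] (0 ^ 0)  →  0;  E = ((~ ((0 | (1 ^ 0)) ^ 0)) ^ 0)
2. [xor_false →] (1 ^ 0)  →  1;  E = ((~ ((0 | 1) ^ 0)) ^ 0)
3. [or_true →] (0 | 1)  →  1;  E = ((~ (1 ^ 0)) ^ 0)
4. [xor_false →] (1 ^ 0)  →  1;  E = ((~ 1) ^ 0)
5. [xor_false →] ((~ 1) ^ 0)  →  (~ 1);  cost 3 ≤ 3, done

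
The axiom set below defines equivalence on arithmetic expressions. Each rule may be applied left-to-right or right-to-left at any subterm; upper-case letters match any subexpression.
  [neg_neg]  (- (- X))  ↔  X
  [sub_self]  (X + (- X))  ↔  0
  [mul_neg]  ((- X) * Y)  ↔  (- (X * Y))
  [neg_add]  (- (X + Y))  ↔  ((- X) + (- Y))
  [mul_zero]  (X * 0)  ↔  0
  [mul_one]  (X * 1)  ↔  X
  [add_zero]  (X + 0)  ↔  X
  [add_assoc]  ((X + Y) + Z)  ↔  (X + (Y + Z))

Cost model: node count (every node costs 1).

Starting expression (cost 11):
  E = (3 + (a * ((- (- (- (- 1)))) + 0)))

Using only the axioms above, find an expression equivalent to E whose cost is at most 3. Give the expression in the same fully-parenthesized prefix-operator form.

(3 + a)   [cost 3]

step 1: neg_neg (→) rewrites (- (- 1)) into 1, now (3 + (a * ((- (- 1)) + 0)))
step 2: neg_neg (→) rewrites (- (- 1)) into 1, now (3 + (a * (1 + 0)))
step 3: add_zero (→) rewrites (1 + 0) into 1, now (3 + (a * 1))
step 4: mul_one (→) rewrites (a * 1) into a, reaching cost 3 (bound 3)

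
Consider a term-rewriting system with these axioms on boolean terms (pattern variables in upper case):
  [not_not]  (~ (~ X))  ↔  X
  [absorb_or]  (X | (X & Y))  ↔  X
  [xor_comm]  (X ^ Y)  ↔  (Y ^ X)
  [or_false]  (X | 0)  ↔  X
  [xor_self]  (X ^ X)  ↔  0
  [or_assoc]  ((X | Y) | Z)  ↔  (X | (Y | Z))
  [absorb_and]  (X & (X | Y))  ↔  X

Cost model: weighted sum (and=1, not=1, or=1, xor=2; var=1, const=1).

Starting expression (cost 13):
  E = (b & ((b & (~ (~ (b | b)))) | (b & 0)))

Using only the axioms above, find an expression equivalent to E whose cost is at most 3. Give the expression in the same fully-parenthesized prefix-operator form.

1. [not_not →] (~ (~ (b | b)))  →  (b | b);  E = (b & ((b & (b | b)) | (b & 0)))
2. [absorb_and →] (b & (b | b))  →  b;  E = (b & (b | (b & 0)))
3. [absorb_or →] (b | (b & 0))  →  b;  cost 3 ≤ 3, done

(b & b)   [cost 3]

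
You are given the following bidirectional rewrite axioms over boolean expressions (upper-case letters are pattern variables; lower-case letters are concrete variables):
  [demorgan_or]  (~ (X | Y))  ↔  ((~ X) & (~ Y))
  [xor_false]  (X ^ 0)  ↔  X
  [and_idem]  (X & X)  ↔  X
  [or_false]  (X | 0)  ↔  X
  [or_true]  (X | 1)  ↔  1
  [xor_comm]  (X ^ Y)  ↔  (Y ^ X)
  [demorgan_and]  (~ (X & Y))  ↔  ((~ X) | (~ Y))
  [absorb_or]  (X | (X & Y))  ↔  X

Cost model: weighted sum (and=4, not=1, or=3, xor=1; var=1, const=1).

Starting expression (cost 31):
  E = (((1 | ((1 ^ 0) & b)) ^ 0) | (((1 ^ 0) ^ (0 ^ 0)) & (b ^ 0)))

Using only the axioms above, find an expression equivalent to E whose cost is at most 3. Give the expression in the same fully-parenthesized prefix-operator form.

(1 ^ 0)   [cost 3]

1. [xor_false →] (1 ^ 0)  →  1;  E = (((1 | (1 & b)) ^ 0) | (((1 ^ 0) ^ (0 ^ 0)) & (b ^ 0)))
2. [absorb_or →] (1 | (1 & b))  →  1;  E = ((1 ^ 0) | (((1 ^ 0) ^ (0 ^ 0)) & (b ^ 0)))
3. [xor_false →] (b ^ 0)  →  b;  E = ((1 ^ 0) | (((1 ^ 0) ^ (0 ^ 0)) & b))
4. [xor_false →] (0 ^ 0)  →  0;  E = ((1 ^ 0) | (((1 ^ 0) ^ 0) & b))
5. [xor_false →] (1 ^ 0)  →  1;  E = ((1 ^ 0) | ((1 ^ 0) & b))
6. [absorb_or →] ((1 ^ 0) | ((1 ^ 0) & b))  →  (1 ^ 0);  cost 3 ≤ 3, done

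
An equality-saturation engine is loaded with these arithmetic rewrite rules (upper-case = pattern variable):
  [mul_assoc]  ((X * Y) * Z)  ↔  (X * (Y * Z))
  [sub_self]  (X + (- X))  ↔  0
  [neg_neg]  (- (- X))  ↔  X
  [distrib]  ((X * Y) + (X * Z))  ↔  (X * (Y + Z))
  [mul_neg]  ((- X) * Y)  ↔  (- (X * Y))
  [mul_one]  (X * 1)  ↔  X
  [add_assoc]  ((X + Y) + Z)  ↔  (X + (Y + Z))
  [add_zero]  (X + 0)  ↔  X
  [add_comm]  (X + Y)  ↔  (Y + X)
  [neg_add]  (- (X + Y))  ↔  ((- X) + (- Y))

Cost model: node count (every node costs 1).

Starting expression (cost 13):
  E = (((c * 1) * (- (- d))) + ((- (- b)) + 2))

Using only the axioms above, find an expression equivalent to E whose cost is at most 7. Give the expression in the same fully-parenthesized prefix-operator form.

((c * d) + (b + 2))   [cost 7]

1. [mul_one →] (c * 1)  →  c;  E = ((c * (- (- d))) + ((- (- b)) + 2))
2. [neg_neg →] (- (- b))  →  b;  E = ((c * (- (- d))) + (b + 2))
3. [neg_neg →] (- (- d))  →  d;  cost 7 ≤ 7, done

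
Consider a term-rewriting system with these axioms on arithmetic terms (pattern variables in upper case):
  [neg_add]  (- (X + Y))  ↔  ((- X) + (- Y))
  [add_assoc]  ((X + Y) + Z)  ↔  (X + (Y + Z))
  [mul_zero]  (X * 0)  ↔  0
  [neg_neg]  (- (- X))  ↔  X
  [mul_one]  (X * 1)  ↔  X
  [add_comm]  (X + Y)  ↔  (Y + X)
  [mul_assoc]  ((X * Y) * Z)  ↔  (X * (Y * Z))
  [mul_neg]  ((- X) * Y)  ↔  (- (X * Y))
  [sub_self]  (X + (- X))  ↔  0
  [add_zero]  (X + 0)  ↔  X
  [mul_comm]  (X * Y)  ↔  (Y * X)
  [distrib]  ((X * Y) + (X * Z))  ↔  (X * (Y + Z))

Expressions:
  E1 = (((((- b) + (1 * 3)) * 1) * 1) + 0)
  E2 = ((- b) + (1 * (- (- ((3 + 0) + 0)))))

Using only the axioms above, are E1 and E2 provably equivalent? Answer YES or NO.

(1) (((((- b) + (1 * 3)) * 1) * 1) + 0)  =[add_zero →]=  ((((- b) + (1 * 3)) * 1) * 1)
(2) ((((- b) + (1 * 3)) * 1) * 1)  =[mul_one →]=  (((- b) + (1 * 3)) * 1)
(3) (((- b) + (1 * 3)) * 1)  =[mul_one →]=  ((- b) + (1 * 3))
(4) 3  =[add_zero ←]=  (3 + 0)    ⊢ ((- b) + (1 * (3 + 0)))
(5) (3 + 0)  =[neg_neg ←]=  (- (- (3 + 0)))    ⊢ ((- b) + (1 * (- (- (3 + 0)))))
(6) 3  =[add_zero ←]=  (3 + 0)    ⊢ E2

YES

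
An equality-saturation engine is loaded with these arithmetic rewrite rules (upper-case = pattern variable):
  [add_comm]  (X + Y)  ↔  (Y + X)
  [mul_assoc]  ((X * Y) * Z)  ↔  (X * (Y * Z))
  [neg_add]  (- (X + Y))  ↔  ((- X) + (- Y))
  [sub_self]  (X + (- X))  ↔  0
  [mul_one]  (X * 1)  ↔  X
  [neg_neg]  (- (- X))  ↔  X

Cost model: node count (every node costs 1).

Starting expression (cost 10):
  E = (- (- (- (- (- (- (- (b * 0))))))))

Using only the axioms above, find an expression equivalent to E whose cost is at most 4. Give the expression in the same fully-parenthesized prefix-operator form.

(- (b * 0))   [cost 4]

(1) (- (- (- (- (b * 0)))))  =[neg_neg →]=  (- (- (b * 0)))    ⊢ (- (- (- (- (- (b * 0))))))
(2) (- (- (- (- (b * 0)))))  =[neg_neg →]=  (- (- (b * 0)))    ⊢ (- (- (- (b * 0))))
(3) (- (- (b * 0)))  =[neg_neg →]=  (b * 0)    ⊢ cost 4, within 4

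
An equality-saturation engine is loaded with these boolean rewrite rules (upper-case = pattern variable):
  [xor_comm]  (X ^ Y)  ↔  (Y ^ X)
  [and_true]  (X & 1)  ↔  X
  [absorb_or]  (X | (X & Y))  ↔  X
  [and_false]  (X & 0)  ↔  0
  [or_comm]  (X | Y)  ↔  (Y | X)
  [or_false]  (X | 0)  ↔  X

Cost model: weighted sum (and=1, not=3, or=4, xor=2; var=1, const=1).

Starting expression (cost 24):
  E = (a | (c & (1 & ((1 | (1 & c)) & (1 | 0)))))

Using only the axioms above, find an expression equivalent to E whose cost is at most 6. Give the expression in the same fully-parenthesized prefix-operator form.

(a | c)   [cost 6]

1. [absorb_or →] (1 | (1 & c))  →  1;  E = (a | (c & (1 & (1 & (1 | 0)))))
2. [or_false →] (1 | 0)  →  1;  E = (a | (c & (1 & (1 & 1))))
3. [and_true →] (1 & 1)  →  1;  E = (a | (c & (1 & 1)))
4. [and_true →] (1 & 1)  →  1;  E = (a | (c & 1))
5. [and_true →] (c & 1)  →  c;  cost 6 ≤ 6, done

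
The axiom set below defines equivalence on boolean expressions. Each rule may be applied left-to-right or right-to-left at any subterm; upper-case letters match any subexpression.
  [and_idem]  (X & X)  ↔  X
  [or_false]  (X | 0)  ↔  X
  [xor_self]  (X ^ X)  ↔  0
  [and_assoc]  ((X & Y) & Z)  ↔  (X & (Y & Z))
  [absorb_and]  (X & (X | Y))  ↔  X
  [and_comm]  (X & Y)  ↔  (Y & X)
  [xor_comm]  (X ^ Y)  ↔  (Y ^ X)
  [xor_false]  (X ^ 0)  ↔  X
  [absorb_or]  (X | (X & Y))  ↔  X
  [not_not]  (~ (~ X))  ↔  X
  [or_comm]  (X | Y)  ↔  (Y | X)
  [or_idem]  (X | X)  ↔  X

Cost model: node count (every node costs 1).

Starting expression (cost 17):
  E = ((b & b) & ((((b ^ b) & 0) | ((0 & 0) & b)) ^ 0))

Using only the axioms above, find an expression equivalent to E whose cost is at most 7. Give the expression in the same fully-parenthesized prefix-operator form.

(1) ((((b ^ b) & 0) | ((0 & 0) & b)) ^ 0)  =[xor_false →]=  (((b ^ b) & 0) | ((0 & 0) & b))    ⊢ ((b & b) & (((b ^ b) & 0) | ((0 & 0) & b)))
(2) (b ^ b)  =[xor_self →]=  0    ⊢ ((b & b) & ((0 & 0) | ((0 & 0) & b)))
(3) ((0 & 0) | ((0 & 0) & b))  =[absorb_or →]=  (0 & 0)    ⊢ cost 7, within 7

((b & b) & (0 & 0))   [cost 7]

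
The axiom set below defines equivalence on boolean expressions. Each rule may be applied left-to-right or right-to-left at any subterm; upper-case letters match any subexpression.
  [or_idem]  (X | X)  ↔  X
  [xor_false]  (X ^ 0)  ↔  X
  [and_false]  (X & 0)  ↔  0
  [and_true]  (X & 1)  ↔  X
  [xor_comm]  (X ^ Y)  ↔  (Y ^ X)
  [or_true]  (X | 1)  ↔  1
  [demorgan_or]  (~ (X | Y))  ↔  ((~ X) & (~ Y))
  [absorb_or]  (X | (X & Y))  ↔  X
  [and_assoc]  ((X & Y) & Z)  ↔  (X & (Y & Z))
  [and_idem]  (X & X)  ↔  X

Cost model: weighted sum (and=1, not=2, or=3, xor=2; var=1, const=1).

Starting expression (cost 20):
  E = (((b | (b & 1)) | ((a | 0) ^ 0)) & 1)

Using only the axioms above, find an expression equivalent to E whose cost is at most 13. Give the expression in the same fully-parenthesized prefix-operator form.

(1) (b & 1)  =[and_true →]=  b    ⊢ (((b | b) | ((a | 0) ^ 0)) & 1)
(2) (((b | b) | ((a | 0) ^ 0)) & 1)  =[and_true →]=  ((b | b) | ((a | 0) ^ 0))
(3) ((a | 0) ^ 0)  =[xor_false →]=  (a | 0)    ⊢ cost 13, within 13

((b | b) | (a | 0))   [cost 13]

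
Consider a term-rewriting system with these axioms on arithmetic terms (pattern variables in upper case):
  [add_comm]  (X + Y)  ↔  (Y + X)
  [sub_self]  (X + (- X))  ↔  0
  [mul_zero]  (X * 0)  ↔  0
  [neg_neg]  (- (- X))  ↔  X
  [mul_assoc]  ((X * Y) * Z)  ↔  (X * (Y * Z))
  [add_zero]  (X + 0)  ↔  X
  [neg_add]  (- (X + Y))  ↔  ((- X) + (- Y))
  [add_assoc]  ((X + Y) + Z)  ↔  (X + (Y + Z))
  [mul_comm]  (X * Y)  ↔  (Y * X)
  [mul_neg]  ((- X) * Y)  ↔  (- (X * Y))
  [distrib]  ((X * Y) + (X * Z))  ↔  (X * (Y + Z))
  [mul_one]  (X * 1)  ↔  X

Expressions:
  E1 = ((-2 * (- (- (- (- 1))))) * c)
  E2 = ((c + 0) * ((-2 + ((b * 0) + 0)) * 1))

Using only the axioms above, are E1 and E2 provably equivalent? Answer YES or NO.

1. [neg_neg →] (- (- 1))  →  1;  E1 = ((-2 * (- (- 1))) * c)
2. [neg_neg →] (- (- 1))  →  1;  E1 = ((-2 * 1) * c)
3. [mul_one →] (-2 * 1)  →  -2;  E1 = (-2 * c)
4. [mul_comm →] (-2 * c)  →  (c * -2)
5. [add_zero ←] -2  →  (-2 + 0);  E1 = (c * (-2 + 0))
6. [add_zero ←] 0  →  (0 + 0);  E1 = (c * (-2 + (0 + 0)))
7. [mul_zero ←] 0  →  (b * 0);  E1 = (c * (-2 + ((b * 0) + 0)))
8. [add_zero ←] c  →  (c + 0);  E1 = ((c + 0) * (-2 + ((b * 0) + 0)))
9. [mul_one ←] (-2 + ((b * 0) + 0))  →  ((-2 + ((b * 0) + 0)) * 1);  this is E2

YES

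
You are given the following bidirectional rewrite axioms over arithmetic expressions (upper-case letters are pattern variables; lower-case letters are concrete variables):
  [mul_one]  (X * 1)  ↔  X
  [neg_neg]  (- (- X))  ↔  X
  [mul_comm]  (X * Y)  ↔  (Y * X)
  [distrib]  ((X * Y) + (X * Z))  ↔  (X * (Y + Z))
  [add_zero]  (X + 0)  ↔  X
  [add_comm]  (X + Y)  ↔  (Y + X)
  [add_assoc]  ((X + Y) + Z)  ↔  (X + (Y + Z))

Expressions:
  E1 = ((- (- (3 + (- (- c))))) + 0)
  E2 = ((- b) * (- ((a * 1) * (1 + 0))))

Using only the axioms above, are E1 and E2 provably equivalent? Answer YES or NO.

The axioms are sound identities: if E1 ↔* E2 then E1 and E2 evaluate identically under any assignment.
Under a=0, b=0, c=0: E1 evaluates to 3, E2 to 0. Distinct ⇒ no rewrite sequence connects them.

NO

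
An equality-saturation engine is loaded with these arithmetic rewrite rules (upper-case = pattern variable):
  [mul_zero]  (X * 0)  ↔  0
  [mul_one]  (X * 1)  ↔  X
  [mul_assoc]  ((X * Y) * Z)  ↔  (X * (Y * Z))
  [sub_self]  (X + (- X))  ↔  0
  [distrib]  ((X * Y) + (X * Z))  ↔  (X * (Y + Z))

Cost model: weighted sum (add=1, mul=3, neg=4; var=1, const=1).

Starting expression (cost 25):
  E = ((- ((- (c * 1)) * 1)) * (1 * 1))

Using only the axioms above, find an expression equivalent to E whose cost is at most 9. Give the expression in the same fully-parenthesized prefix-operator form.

(- (- c))   [cost 9]

step 1: mul_one (→) rewrites ((- (c * 1)) * 1) into (- (c * 1)), now ((- (- (c * 1))) * (1 * 1))
step 2: mul_one (→) rewrites (1 * 1) into 1, now ((- (- (c * 1))) * 1)
step 3: mul_one (→) rewrites ((- (- (c * 1))) * 1) into (- (- (c * 1)))
step 4: mul_one (→) rewrites (c * 1) into c, reaching cost 9 (bound 9)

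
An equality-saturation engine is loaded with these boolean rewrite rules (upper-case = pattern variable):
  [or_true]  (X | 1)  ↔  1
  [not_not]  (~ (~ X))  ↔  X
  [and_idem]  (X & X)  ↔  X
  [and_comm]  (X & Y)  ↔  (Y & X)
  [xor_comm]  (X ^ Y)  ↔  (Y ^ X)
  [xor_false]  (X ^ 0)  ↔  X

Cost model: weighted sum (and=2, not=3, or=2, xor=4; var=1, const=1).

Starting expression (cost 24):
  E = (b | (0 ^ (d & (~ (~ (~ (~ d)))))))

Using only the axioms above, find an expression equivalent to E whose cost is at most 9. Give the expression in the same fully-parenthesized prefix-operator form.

(b | (0 ^ d))   [cost 9]

step 1: not_not (→) rewrites (~ (~ d)) into d, now (b | (0 ^ (d & (~ (~ d)))))
step 2: not_not (→) rewrites (~ (~ d)) into d, now (b | (0 ^ (d & d)))
step 3: and_idem (→) rewrites (d & d) into d, reaching cost 9 (bound 9)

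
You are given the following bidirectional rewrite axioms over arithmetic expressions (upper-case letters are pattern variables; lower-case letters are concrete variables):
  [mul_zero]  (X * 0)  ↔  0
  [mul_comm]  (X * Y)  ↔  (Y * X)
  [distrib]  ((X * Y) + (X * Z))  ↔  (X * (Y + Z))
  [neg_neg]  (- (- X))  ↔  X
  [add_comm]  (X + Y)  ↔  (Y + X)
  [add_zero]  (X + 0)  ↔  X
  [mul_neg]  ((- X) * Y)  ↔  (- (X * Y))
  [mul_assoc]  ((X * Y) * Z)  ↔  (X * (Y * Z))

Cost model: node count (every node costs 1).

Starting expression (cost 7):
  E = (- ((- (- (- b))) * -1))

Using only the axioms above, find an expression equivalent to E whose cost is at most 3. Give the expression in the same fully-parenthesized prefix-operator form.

step 1: mul_neg (→) rewrites ((- (- (- b))) * -1) into (- ((- (- b)) * -1)), now (- (- ((- (- b)) * -1)))
step 2: neg_neg (→) rewrites (- (- ((- (- b)) * -1))) into ((- (- b)) * -1)
step 3: neg_neg (→) rewrites (- (- b)) into b, reaching cost 3 (bound 3)

(b * -1)   [cost 3]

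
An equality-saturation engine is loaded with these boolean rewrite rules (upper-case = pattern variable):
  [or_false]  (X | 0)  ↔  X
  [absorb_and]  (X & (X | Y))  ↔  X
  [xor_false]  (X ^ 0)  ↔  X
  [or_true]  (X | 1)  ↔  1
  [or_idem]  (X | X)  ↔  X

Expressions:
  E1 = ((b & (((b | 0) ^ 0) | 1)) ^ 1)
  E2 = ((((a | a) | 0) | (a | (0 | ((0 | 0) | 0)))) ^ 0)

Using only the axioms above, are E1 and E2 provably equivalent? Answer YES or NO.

NO

Every axiom is a valid identity, so a rewrite proof would force E1 and E2 to agree under every assignment.
At a=0, b=0: E1 = 1 but E2 = 0; they differ, so no derivation exists.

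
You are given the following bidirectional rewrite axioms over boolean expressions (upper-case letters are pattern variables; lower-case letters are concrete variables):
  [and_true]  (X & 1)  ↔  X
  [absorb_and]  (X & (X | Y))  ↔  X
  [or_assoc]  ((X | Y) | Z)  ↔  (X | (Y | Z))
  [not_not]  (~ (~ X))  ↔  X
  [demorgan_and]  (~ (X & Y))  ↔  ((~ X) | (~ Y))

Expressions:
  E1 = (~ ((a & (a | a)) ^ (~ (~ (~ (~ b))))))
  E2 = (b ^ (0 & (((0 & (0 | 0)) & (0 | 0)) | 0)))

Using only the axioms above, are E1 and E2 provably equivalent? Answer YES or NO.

The axioms are sound identities: if E1 ↔* E2 then E1 and E2 evaluate identically under any assignment.
Under a=0, b=0: E1 evaluates to 1, E2 to 0. Distinct ⇒ no rewrite sequence connects them.

NO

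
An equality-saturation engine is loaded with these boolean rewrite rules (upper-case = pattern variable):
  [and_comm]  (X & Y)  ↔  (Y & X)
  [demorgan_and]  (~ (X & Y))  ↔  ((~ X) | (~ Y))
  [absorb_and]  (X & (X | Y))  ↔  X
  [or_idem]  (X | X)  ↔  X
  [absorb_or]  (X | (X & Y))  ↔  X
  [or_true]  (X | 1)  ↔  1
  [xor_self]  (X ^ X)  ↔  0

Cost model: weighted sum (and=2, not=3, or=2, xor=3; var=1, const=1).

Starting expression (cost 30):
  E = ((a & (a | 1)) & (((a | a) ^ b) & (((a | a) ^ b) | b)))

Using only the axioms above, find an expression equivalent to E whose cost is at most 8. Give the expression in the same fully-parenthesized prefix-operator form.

1. [absorb_and →] (((a | a) ^ b) & (((a | a) ^ b) | b))  →  ((a | a) ^ b);  E = ((a & (a | 1)) & ((a | a) ^ b))
2. [absorb_and →] (a & (a | 1))  →  a;  E = (a & ((a | a) ^ b))
3. [or_idem →] (a | a)  →  a;  cost 8 ≤ 8, done

(a & (a ^ b))   [cost 8]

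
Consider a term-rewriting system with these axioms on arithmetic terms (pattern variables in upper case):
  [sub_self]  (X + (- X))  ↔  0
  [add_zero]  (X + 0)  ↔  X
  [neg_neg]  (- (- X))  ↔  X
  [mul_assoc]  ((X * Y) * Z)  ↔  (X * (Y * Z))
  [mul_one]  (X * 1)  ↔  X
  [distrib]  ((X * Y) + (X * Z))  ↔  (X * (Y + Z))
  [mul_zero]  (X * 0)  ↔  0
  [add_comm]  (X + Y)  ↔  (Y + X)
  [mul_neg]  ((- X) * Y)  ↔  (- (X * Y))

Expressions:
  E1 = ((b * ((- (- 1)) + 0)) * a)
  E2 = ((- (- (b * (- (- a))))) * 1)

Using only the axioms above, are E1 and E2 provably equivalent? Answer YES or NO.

1. [add_zero →] ((- (- 1)) + 0)  →  (- (- 1));  E1 = ((b * (- (- 1))) * a)
2. [neg_neg →] (- (- 1))  →  1;  E1 = ((b * 1) * a)
3. [mul_one →] (b * 1)  →  b;  E1 = (b * a)
4. [neg_neg ←] a  →  (- (- a));  E1 = (b * (- (- a)))
5. [neg_neg ←] (b * (- (- a)))  →  (- (- (b * (- (- a)))))
6. [mul_one ←] (- (- (b * (- (- a)))))  →  ((- (- (b * (- (- a))))) * 1);  this is E2

YES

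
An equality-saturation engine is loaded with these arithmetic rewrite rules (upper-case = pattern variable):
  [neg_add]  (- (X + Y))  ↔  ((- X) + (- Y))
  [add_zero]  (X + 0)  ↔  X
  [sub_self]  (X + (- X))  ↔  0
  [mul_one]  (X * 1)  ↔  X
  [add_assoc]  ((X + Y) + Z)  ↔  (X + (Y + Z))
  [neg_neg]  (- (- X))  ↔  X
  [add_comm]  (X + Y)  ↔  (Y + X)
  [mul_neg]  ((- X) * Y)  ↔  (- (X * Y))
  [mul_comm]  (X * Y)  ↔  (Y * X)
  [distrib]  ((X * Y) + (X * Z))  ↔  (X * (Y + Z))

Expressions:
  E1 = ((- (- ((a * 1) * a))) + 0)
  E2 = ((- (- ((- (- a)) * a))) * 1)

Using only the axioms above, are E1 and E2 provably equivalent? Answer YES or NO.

(1) (- (- ((a * 1) * a)))  =[neg_neg →]=  ((a * 1) * a)    ⊢ (((a * 1) * a) + 0)
(2) (((a * 1) * a) + 0)  =[add_zero →]=  ((a * 1) * a)
(3) (a * 1)  =[mul_one →]=  a    ⊢ (a * a)
(4) (a * a)  =[neg_neg ←]=  (- (- (a * a)))
(5) a  =[neg_neg ←]=  (- (- a))    ⊢ (- (- ((- (- a)) * a)))
(6) (- (- ((- (- a)) * a)))  =[mul_one ←]=  ((- (- ((- (- a)) * a))) * 1)    ⊢ E2

YES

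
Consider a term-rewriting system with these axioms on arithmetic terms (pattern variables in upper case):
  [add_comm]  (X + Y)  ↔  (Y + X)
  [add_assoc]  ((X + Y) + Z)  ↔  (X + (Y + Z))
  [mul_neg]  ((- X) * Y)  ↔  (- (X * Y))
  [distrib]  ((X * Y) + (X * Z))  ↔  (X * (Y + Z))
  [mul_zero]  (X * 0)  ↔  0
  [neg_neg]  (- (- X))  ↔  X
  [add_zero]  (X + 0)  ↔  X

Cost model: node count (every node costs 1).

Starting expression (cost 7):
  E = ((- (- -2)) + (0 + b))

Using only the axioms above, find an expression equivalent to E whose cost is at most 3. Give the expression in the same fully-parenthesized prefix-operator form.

step 1: neg_neg (→) rewrites (- (- -2)) into -2, now (-2 + (0 + b))
step 2: add_comm (→) rewrites (0 + b) into (b + 0), now (-2 + (b + 0))
step 3: add_zero (→) rewrites (b + 0) into b, reaching cost 3 (bound 3)

(-2 + b)   [cost 3]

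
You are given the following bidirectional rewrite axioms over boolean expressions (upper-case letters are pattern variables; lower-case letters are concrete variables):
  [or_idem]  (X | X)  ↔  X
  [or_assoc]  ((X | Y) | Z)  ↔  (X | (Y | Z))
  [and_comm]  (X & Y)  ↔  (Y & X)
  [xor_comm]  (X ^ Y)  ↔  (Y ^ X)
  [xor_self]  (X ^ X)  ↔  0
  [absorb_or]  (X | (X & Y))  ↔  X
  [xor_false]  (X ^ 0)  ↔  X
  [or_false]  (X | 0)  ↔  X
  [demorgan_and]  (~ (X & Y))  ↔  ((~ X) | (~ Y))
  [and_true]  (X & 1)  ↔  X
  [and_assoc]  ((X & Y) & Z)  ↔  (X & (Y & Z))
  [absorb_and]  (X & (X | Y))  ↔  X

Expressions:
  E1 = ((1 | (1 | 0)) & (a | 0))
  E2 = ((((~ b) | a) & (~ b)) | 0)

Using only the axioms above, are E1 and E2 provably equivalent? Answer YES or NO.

The axioms are sound identities: if E1 ↔* E2 then E1 and E2 evaluate identically under any assignment.
Under a=0, b=0: E1 evaluates to 0, E2 to 1. Distinct ⇒ no rewrite sequence connects them.

NO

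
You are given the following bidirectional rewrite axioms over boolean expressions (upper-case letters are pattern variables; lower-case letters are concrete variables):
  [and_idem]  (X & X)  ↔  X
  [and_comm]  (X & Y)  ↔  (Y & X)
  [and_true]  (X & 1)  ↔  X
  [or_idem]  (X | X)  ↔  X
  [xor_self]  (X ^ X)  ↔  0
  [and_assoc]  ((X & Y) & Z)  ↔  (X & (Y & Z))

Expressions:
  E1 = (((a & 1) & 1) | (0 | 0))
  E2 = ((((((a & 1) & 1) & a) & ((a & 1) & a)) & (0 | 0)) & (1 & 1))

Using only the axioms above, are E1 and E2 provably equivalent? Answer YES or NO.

Every axiom is a valid identity, so a rewrite proof would force E1 and E2 to agree under every assignment.
At a=1: E1 = 1 but E2 = 0; they differ, so no derivation exists.

NO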